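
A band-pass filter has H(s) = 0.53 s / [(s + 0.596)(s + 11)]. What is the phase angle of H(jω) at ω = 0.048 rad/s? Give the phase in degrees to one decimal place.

∠(j0.048) = 90.00°
∠(j0.048 + 0.596) = arctan(0.048/0.596) = 4.60°
∠(j0.048 + 11) = arctan(0.048/11) = 0.25°
∠H(j0.048) = 90.00° − (4.60° + 0.25°) = 85.15°

85.1°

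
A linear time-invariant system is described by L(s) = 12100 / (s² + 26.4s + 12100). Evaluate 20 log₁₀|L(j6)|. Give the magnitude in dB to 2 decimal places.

|(j6)² + 26.4(j6) + 12100| = |12064 + j158.4| = 1.207e+04
|L(j6)| = 12100 / 1.207e+04 = 1.0029
20 log₁₀(1.0029) = 0.025 dB

0.03 dB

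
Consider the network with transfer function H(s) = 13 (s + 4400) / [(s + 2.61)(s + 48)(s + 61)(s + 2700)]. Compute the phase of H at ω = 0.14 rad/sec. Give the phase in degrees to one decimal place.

∠(j0.14 + 4400) = arctan(0.14/4400) = 0.00°
∠(j0.14 + 2.61) = arctan(0.14/2.61) = 3.07°
∠(j0.14 + 48) = arctan(0.14/48) = 0.17°
∠(j0.14 + 61) = arctan(0.14/61) = 0.13°
∠(j0.14 + 2700) = arctan(0.14/2700) = 0.00°
∠H(j0.14) = 0.00° − (3.07° + 0.17° + 0.13° + 0.00°) = -3.37°

-3.4 deg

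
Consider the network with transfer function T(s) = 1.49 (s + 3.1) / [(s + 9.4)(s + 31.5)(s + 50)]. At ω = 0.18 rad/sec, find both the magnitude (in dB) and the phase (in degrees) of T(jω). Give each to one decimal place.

|j0.18 + 3.1| = √(0.18² + 3.1²) = 3.105
|j0.18 + 9.4| = √(0.18² + 9.4²) = 9.402
|j0.18 + 31.5| = √(0.18² + 31.5²) = 31.5
|j0.18 + 50| = √(0.18² + 50²) = 50
|T(j0.18)| = 1.49 × 3.105 / (9.402 × 31.5 × 50) = 0.00031245
20 log₁₀(0.00031245) = -70.10 dB
∠(j0.18 + 3.1) = arctan(0.18/3.1) = 3.32°
∠(j0.18 + 9.4) = arctan(0.18/9.4) = 1.10°
∠(j0.18 + 31.5) = arctan(0.18/31.5) = 0.33°
∠(j0.18 + 50) = arctan(0.18/50) = 0.21°
∠T(j0.18) = 3.32° − (1.10° + 0.33° + 0.21°) = 1.69°

|T| = -70.1 dB, ∠T = 1.7°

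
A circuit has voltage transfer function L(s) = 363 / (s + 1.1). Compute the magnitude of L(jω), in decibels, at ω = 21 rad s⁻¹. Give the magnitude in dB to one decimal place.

24.7 dB

|j21 + 1.1| = √(21² + 1.1²) = 21.03
|L(j21)| = 363 / 21.03 = 17.262
20 log₁₀(17.262) = 24.74 dB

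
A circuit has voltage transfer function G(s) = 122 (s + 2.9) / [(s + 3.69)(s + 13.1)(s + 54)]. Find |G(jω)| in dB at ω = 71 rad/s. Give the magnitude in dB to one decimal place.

|j71 + 2.9| = √(71² + 2.9²) = 71.06
|j71 + 3.69| = √(71² + 3.69²) = 71.1
|j71 + 13.1| = √(71² + 13.1²) = 72.2
|j71 + 54| = √(71² + 54²) = 89.2
|G(j71)| = 122 × 71.06 / (71.1 × 72.2 × 89.2) = 0.018934
20 log₁₀(0.018934) = -34.46 dB

-34.5 dB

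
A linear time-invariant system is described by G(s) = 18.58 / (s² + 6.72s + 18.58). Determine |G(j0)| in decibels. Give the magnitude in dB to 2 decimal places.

0.00 dB

G(0) = 18.58 / 18.58 = 1
20 log₁₀(1) = 0.000 dB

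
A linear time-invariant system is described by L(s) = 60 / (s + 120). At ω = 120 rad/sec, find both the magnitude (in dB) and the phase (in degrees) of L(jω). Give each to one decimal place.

|L| = -9.0 dB, ∠L = -45.0°

|j120 + 120| = √(120² + 120²) = 169.7
|L(j120)| = 60 / 169.7 = 0.35355
20 log₁₀(0.35355) = -9.03 dB
∠(j120 + 120) = arctan(120/120) = 45.00°
∠L(j120) = −45.00° = -45.00°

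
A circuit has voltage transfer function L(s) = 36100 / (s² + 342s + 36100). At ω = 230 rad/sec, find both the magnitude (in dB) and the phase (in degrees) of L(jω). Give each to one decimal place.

|(j230)² + 342(j230) + 36100| = |-16800 + j78660| = 8.043e+04
|L(j230)| = 36100 / 8.043e+04 = 0.44881
20 log₁₀(0.44881) = -6.96 dB
∠[(j230)² + 342(j230) + 36100] = ∠[-16800 + j78660] = 102.06°
∠L(j230) = −102.06° = -102.06°

|L| = -7.0 dB, ∠L = -102.1°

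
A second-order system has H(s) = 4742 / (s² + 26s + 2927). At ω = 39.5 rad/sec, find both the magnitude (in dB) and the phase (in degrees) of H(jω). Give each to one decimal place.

|H| = 8.9 dB, ∠H = -36.9°

|(j39.5)² + 26(j39.5) + 2927| = |1366.8 + j1027| = 1710
|H(j39.5)| = 4742 / 1710 = 2.7737
20 log₁₀(2.7737) = 8.86 dB
∠[(j39.5)² + 26(j39.5) + 2927] = ∠[1366.8 + j1027] = 36.92°
∠H(j39.5) = −36.92° = -36.92°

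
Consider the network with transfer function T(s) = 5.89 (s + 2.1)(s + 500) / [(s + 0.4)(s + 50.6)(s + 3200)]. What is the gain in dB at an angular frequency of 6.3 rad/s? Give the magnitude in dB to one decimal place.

|j6.3 + 2.1| = √(6.3² + 2.1²) = 6.641
|j6.3 + 500| = √(6.3² + 500²) = 500
|j6.3 + 0.4| = √(6.3² + 0.4²) = 6.313
|j6.3 + 50.6| = √(6.3² + 50.6²) = 50.99
|j6.3 + 3200| = √(6.3² + 3200²) = 3200
|T(j6.3)| = 5.89 × 6.641 × 500 / (6.313 × 50.99 × 3200) = 0.018988
20 log₁₀(0.018988) = -34.43 dB

-34.4 dB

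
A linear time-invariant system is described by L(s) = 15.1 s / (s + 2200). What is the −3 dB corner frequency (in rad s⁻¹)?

2200 rad s⁻¹

For a single-pole high-pass, the −3 dB point is at the pole: ω = 2200 rad s⁻¹.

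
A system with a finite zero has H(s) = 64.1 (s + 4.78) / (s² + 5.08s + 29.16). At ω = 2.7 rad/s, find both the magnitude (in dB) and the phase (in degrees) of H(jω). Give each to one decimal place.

|H| = 22.7 dB, ∠H = -2.6°

|j2.7 + 4.78| = √(2.7² + 4.78²) = 5.49
|(j2.7)² + 5.08(j2.7) + 29.16| = |21.87 + j13.716| = 25.82
|H(j2.7)| = 64.1 × 5.49 / 25.82 = 13.631
20 log₁₀(13.631) = 22.69 dB
∠(j2.7 + 4.78) = arctan(2.7/4.78) = 29.46°
∠[(j2.7)² + 5.08(j2.7) + 29.16] = ∠[21.87 + j13.716] = 32.09°
∠H(j2.7) = 29.46° − 32.09° = -2.63°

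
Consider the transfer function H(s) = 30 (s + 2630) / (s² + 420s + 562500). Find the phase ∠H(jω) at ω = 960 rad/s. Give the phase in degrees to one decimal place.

-111.6°

∠(j960 + 2630) = arctan(960/2630) = 20.05°
∠[(j960)² + 420(j960) + 562500] = ∠[-3.591e+05 + j4.032e+05] = 131.69°
∠H(j960) = 20.05° − 131.69° = -111.64°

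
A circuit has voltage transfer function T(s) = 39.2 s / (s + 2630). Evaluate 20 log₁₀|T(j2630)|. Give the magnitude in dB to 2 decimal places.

|j2630| = 2630
|j2630 + 2630| = √(2630² + 2630²) = 3719
|T(j2630)| = 39.2 × 2630 / 3719 = 27.719
20 log₁₀(27.719) = 28.855 dB

28.86 dB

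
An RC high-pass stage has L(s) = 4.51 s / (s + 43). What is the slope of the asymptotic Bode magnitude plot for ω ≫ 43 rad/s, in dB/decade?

0 dB/decade

With 1 zero and 1 pole, the high-frequency asymptotic slope is 20 × (1 − 1) = 0 dB/decade.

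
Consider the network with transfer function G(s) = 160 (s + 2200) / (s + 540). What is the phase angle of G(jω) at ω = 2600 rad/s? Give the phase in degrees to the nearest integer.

-29°

∠(j2600 + 2200) = arctan(2600/2200) = 49.76°
∠(j2600 + 540) = arctan(2600/540) = 78.27°
∠G(j2600) = 49.76° − 78.27° = -28.50°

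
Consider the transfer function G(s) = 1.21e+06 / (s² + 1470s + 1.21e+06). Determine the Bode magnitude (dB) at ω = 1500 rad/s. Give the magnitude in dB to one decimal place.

|(j1500)² + 1470(j1500) + 1.21e+06| = |-1.04e+06 + j2.205e+06| = 2.438e+06
|G(j1500)| = 1.21e+06 / 2.438e+06 = 0.49632
20 log₁₀(0.49632) = -6.08 dB

-6.1 dB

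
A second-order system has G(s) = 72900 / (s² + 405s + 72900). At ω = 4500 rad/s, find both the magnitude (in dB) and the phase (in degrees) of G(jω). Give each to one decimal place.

|(j4500)² + 405(j4500) + 72900| = |-2.0177e+07 + j1.8225e+06| = 2.026e+07
|G(j4500)| = 72900 / 2.026e+07 = 0.0035984
20 log₁₀(0.0035984) = -48.88 dB
∠[(j4500)² + 405(j4500) + 72900] = ∠[-2.0177e+07 + j1.8225e+06] = 174.84°
∠G(j4500) = −174.84° = -174.84°

|G| = -48.9 dB, ∠G = -174.8 deg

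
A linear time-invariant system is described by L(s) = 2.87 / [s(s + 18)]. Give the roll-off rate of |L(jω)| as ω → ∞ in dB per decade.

With 0 zeros and 2 poles, the high-frequency asymptotic slope is 20 × (0 − 2) = -40 dB/decade.

-40 dB/decade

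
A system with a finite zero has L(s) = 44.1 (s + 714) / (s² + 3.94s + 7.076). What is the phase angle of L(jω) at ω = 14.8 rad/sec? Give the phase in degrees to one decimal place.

-163.4 deg

∠(j14.8 + 714) = arctan(14.8/714) = 1.19°
∠[(j14.8)² + 3.94(j14.8) + 7.076] = ∠[-211.96 + j58.312] = 164.62°
∠L(j14.8) = 1.19° − 164.62° = -163.43°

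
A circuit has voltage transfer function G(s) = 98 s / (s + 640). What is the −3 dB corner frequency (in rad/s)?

For a single-pole high-pass, the −3 dB point is at the pole: ω = 640 rad/s.

640 rad/s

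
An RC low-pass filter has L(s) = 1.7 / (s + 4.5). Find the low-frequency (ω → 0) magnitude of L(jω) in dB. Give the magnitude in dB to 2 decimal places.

L(0) = 1.7 / 4.5 = 0.37778
20 log₁₀(0.37778) = -8.455 dB

-8.46 dB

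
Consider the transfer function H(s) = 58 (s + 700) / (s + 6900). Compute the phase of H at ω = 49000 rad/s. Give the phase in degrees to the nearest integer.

7°

∠(j49000 + 700) = arctan(49000/700) = 89.18°
∠(j49000 + 6900) = arctan(49000/6900) = 81.98°
∠H(j49000) = 89.18° − 81.98° = 7.20°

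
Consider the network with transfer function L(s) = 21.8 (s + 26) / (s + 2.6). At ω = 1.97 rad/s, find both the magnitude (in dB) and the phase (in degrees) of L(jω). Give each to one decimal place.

|L| = 44.8 dB, ∠L = -32.8°

|j1.97 + 26| = √(1.97² + 26²) = 26.07
|j1.97 + 2.6| = √(1.97² + 2.6²) = 3.262
|L(j1.97)| = 21.8 × 26.07 / 3.262 = 174.25
20 log₁₀(174.25) = 44.82 dB
∠(j1.97 + 26) = arctan(1.97/26) = 4.33°
∠(j1.97 + 2.6) = arctan(1.97/2.6) = 37.15°
∠L(j1.97) = 4.33° − 37.15° = -32.82°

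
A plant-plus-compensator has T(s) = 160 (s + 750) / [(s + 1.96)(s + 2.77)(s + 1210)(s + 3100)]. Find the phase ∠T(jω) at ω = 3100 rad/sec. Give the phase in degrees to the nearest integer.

∠(j3100 + 750) = arctan(3100/750) = 76.40°
∠(j3100 + 1.96) = arctan(3100/1.96) = 89.96°
∠(j3100 + 2.77) = arctan(3100/2.77) = 89.95°
∠(j3100 + 1210) = arctan(3100/1210) = 68.68°
∠(j3100 + 3100) = arctan(3100/3100) = 45.00°
∠T(j3100) = 76.40° − (89.96° + 89.95° + 68.68° + 45.00°) = -217.19°

-217°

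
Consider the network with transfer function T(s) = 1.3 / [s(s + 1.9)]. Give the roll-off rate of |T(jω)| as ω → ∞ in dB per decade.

With 0 zeros and 2 poles, the high-frequency asymptotic slope is 20 × (0 − 2) = -40 dB/decade.

-40 dB/decade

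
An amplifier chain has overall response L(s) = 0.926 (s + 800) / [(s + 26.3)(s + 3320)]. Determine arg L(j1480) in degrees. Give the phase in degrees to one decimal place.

∠(j1480 + 800) = arctan(1480/800) = 61.61°
∠(j1480 + 26.3) = arctan(1480/26.3) = 88.98°
∠(j1480 + 3320) = arctan(1480/3320) = 24.03°
∠L(j1480) = 61.61° − (88.98° + 24.03°) = -51.40°

-51.4°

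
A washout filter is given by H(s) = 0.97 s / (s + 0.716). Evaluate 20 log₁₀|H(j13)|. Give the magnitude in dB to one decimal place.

|j13| = 13
|j13 + 0.716| = √(13² + 0.716²) = 13.02
|H(j13)| = 0.97 × 13 / 13.02 = 0.96853
20 log₁₀(0.96853) = -0.28 dB

-0.3 dB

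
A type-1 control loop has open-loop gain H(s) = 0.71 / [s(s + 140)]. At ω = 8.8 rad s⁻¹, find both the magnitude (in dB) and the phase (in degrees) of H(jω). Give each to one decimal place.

|H| = -64.8 dB, ∠H = -93.6°

|j8.8 + 140| = √(8.8² + 140²) = 140.3
|j8.8| = 8.8
|H(j8.8)| = 0.71 / (140.3 × 8.8) = 0.00057516
20 log₁₀(0.00057516) = -64.80 dB
∠(j8.8 + 140) = arctan(8.8/140) = 3.60°
∠(j8.8) = 90.00°
∠H(j8.8) = − (3.60° + 90.00°) = -93.60°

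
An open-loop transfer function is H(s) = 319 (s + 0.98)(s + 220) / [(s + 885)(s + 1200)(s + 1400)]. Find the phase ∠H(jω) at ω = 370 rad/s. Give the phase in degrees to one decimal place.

94.5°

∠(j370 + 0.98) = arctan(370/0.98) = 89.85°
∠(j370 + 220) = arctan(370/220) = 59.26°
∠(j370 + 885) = arctan(370/885) = 22.69°
∠(j370 + 1200) = arctan(370/1200) = 17.14°
∠(j370 + 1400) = arctan(370/1400) = 14.80°
∠H(j370) = 89.85° + 59.26° − (22.69° + 17.14° + 14.80°) = 94.48°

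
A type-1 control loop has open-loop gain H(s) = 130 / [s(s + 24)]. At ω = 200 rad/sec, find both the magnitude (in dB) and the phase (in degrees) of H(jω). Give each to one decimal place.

|H| = -49.8 dB, ∠H = -173.2°

|j200 + 24| = √(200² + 24²) = 201.4
|j200| = 200
|H(j200)| = 130 / (201.4 × 200) = 0.0032268
20 log₁₀(0.0032268) = -49.82 dB
∠(j200 + 24) = arctan(200/24) = 83.16°
∠(j200) = 90.00°
∠H(j200) = − (83.16° + 90.00°) = -173.16°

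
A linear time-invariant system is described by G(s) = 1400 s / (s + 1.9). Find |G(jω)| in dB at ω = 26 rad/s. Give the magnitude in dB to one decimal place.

62.9 dB

|j26| = 26
|j26 + 1.9| = √(26² + 1.9²) = 26.07
|G(j26)| = 1400 × 26 / 26.07 = 1396.3
20 log₁₀(1396.3) = 62.90 dB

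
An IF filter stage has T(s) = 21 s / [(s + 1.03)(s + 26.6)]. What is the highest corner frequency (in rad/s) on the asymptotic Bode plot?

26.6 rad/s

Break frequencies occur at each pole and zero magnitude: 1.03 rad/s, 26.6 rad/s.
The highest is 26.6 rad/s.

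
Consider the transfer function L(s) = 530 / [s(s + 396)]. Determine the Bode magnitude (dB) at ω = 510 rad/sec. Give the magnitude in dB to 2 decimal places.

-55.87 dB

|j510 + 396| = √(510² + 396²) = 645.7
|j510| = 510
|L(j510)| = 530 / (645.7 × 510) = 0.0016095
20 log₁₀(0.0016095) = -55.866 dB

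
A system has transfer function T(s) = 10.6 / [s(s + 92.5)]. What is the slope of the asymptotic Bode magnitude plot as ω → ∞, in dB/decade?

With 0 zeros and 2 poles, the high-frequency asymptotic slope is 20 × (0 − 2) = -40 dB/decade.

-40 dB/decade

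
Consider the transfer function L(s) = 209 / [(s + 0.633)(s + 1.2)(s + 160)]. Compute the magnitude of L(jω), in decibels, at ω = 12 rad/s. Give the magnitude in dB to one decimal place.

|j12 + 0.633| = √(12² + 0.633²) = 12.02
|j12 + 1.2| = √(12² + 1.2²) = 12.06
|j12 + 160| = √(12² + 160²) = 160.4
|L(j12)| = 209 / (12.02 × 12.06 × 160.4) = 0.0089884
20 log₁₀(0.0089884) = -40.93 dB

-40.9 dB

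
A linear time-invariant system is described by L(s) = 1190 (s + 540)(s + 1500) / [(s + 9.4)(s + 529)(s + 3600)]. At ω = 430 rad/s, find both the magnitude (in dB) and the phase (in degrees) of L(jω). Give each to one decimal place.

|L| = 1.6 dB, ∠L = -80.1 deg

|j430 + 540| = √(430² + 540²) = 690.3
|j430 + 1500| = √(430² + 1500²) = 1560
|j430 + 9.4| = √(430² + 9.4²) = 430.1
|j430 + 529| = √(430² + 529²) = 681.7
|j430 + 3600| = √(430² + 3600²) = 3626
|L(j430)| = 1190 × 690.3 × 1560 / (430.1 × 681.7 × 3626) = 1.2058
20 log₁₀(1.2058) = 1.63 dB
∠(j430 + 540) = arctan(430/540) = 38.53°
∠(j430 + 1500) = arctan(430/1500) = 16.00°
∠(j430 + 9.4) = arctan(430/9.4) = 88.75°
∠(j430 + 529) = arctan(430/529) = 39.11°
∠(j430 + 3600) = arctan(430/3600) = 6.81°
∠L(j430) = 38.53° + 16.00° − (88.75° + 39.11° + 6.81°) = -80.14°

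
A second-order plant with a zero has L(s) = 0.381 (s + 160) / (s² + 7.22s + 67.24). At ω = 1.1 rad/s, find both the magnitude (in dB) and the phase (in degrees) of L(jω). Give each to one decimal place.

|L| = -0.8 dB, ∠L = -6.5°

|j1.1 + 160| = √(1.1² + 160²) = 160
|(j1.1)² + 7.22(j1.1) + 67.24| = |66.03 + j7.942| = 66.51
|L(j1.1)| = 0.381 × 160 / 66.51 = 0.91663
20 log₁₀(0.91663) = -0.76 dB
∠(j1.1 + 160) = arctan(1.1/160) = 0.39°
∠[(j1.1)² + 7.22(j1.1) + 67.24] = ∠[66.03 + j7.942] = 6.86°
∠L(j1.1) = 0.39° − 6.86° = -6.46°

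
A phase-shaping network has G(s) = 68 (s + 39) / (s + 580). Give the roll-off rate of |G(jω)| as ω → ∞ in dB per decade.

With 1 zero and 1 pole, the high-frequency asymptotic slope is 20 × (1 − 1) = 0 dB/decade.

0 dB/decade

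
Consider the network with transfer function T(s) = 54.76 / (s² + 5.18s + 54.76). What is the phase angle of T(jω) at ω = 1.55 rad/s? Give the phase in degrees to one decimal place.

-8.7 deg

∠[(j1.55)² + 5.18(j1.55) + 54.76] = ∠[52.357 + j8.029] = 8.72°
∠T(j1.55) = −8.72° = -8.72°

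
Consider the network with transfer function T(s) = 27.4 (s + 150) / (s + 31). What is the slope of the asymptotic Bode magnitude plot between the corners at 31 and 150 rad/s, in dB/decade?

-20 dB/decade

In this band the factors already past their corner are: pole at 31; net slope = -20 dB/decade.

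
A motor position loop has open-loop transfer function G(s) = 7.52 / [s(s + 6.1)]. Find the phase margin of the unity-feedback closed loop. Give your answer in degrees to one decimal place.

78.8 deg

Gain crossover: |G(jω)| = 1 at ω ≈ 1.21 rad/s.
∠G(j1.21) = −90° − arctan(1.21/6.1) ≈ -101.21°
PM = 180° + (-101.21°) = 78.79°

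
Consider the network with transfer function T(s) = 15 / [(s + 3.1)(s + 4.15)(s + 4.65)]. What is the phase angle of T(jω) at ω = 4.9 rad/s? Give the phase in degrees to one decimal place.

-153.9°

∠(j4.9 + 3.1) = arctan(4.9/3.1) = 57.68°
∠(j4.9 + 4.15) = arctan(4.9/4.15) = 49.74°
∠(j4.9 + 4.65) = arctan(4.9/4.65) = 46.50°
∠T(j4.9) = − (57.68° + 49.74° + 46.50°) = -153.92°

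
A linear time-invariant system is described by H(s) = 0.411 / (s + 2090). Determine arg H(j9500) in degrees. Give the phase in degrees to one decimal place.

-77.6 deg

∠(j9500 + 2090) = arctan(9500/2090) = 77.59°
∠H(j9500) = −77.59° = -77.59°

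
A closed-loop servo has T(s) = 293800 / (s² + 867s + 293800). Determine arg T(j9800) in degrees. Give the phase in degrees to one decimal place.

-174.9°

∠[(j9800)² + 867(j9800) + 293800] = ∠[-9.5746e+07 + j8.4966e+06] = 174.93°
∠T(j9800) = −174.93° = -174.93°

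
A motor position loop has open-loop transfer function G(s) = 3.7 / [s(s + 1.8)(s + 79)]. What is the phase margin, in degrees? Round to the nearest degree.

89°

Gain crossover: |G(jω)| = 1 at ω ≈ 0.026 rad/s.
∠G(j0.026) = −90° − arctan(0.026/1.8) − arctan(0.026/79) ≈ -90.85°
PM = 180° + (-90.85°) = 89.15°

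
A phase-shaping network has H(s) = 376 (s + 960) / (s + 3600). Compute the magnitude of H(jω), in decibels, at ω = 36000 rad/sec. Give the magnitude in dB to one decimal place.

51.5 dB

|j36000 + 960| = √(36000² + 960²) = 3.601e+04
|j36000 + 3600| = √(36000² + 3600²) = 3.618e+04
|H(j36000)| = 376 × 3.601e+04 / 3.618e+04 = 374.27
20 log₁₀(374.27) = 51.46 dB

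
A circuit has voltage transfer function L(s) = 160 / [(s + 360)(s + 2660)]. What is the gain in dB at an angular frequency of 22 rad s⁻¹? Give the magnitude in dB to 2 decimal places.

-75.56 dB

|j22 + 360| = √(22² + 360²) = 360.7
|j22 + 2660| = √(22² + 2660²) = 2660
|L(j22)| = 160 / (360.7 × 2660) = 0.00016677
20 log₁₀(0.00016677) = -75.558 dB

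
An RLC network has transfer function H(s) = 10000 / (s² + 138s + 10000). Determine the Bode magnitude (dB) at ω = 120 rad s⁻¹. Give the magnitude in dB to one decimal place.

-4.7 dB

|(j120)² + 138(j120) + 10000| = |-4400 + j16560| = 1.713e+04
|H(j120)| = 10000 / 1.713e+04 = 0.58362
20 log₁₀(0.58362) = -4.68 dB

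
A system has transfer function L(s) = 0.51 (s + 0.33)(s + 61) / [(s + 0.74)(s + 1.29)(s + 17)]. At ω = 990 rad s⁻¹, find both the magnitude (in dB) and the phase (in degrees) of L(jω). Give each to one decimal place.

|L| = -65.7 dB, ∠L = -92.4°

|j990 + 0.33| = √(990² + 0.33²) = 990
|j990 + 61| = √(990² + 61²) = 991.9
|j990 + 0.74| = √(990² + 0.74²) = 990
|j990 + 1.29| = √(990² + 1.29²) = 990
|j990 + 17| = √(990² + 17²) = 990.1
|L(j990)| = 0.51 × 990 × 991.9 / (990 × 990 × 990.1) = 0.00051605
20 log₁₀(0.00051605) = -65.75 dB
∠(j990 + 0.33) = arctan(990/0.33) = 89.98°
∠(j990 + 61) = arctan(990/61) = 86.47°
∠(j990 + 0.74) = arctan(990/0.74) = 89.96°
∠(j990 + 1.29) = arctan(990/1.29) = 89.93°
∠(j990 + 17) = arctan(990/17) = 89.02°
∠L(j990) = 89.98° + 86.47° − (89.96° + 89.93° + 89.02°) = -92.44°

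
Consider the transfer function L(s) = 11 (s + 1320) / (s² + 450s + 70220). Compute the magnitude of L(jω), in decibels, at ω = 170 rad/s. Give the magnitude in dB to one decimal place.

|j170 + 1320| = √(170² + 1320²) = 1331
|(j170)² + 450(j170) + 70220| = |41320 + j76500| = 8.695e+04
|L(j170)| = 11 × 1331 / 8.695e+04 = 0.16838
20 log₁₀(0.16838) = -15.47 dB

-15.5 dB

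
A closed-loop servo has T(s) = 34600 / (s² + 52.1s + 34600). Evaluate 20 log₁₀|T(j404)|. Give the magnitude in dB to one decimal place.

|(j404)² + 52.1(j404) + 34600| = |-1.2862e+05 + j21048| = 1.303e+05
|T(j404)| = 34600 / 1.303e+05 = 0.26549
20 log₁₀(0.26549) = -11.52 dB

-11.5 dB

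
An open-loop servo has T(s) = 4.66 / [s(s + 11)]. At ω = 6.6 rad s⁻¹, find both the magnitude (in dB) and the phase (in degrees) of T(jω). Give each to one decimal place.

|T| = -25.2 dB, ∠T = -121.0 deg

|j6.6 + 11| = √(6.6² + 11²) = 12.83
|j6.6| = 6.6
|T(j6.6)| = 4.66 / (12.83 × 6.6) = 0.05504
20 log₁₀(0.05504) = -25.19 dB
∠(j6.6 + 11) = arctan(6.6/11) = 30.96°
∠(j6.6) = 90.00°
∠T(j6.6) = − (30.96° + 90.00°) = -120.96°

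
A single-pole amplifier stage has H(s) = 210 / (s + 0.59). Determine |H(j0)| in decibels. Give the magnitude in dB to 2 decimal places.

H(0) = 210 / 0.59 = 355.93
20 log₁₀(355.93) = 51.027 dB

51.03 dB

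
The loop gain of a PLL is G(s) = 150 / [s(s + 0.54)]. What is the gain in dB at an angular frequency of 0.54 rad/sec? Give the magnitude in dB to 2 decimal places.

51.22 dB

|j0.54 + 0.54| = √(0.54² + 0.54²) = 0.7637
|j0.54| = 0.54
|G(j0.54)| = 150 / (0.7637 × 0.54) = 363.74
20 log₁₀(363.74) = 51.216 dB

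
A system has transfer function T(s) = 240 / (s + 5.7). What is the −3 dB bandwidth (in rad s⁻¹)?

5.7 rad s⁻¹

For a single-pole low-pass, the −3 dB point is at the pole: ω = 5.7 rad s⁻¹.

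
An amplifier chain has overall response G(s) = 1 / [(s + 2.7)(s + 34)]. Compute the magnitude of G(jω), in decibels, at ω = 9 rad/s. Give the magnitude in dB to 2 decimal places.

-50.38 dB

|j9 + 2.7| = √(9² + 2.7²) = 9.396
|j9 + 34| = √(9² + 34²) = 35.17
|G(j9)| = 1 / (9.396 × 35.17) = 0.0030259
20 log₁₀(0.0030259) = -50.383 dB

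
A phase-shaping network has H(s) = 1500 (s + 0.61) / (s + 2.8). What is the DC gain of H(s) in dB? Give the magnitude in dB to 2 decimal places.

H(0) = 1500 × 0.61 / 2.8 = 326.79
20 log₁₀(326.79) = 50.285 dB

50.29 dB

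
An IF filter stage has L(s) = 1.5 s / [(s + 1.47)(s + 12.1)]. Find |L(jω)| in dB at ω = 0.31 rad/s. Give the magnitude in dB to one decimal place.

|j0.31| = 0.31
|j0.31 + 1.47| = √(0.31² + 1.47²) = 1.502
|j0.31 + 12.1| = √(0.31² + 12.1²) = 12.1
|L(j0.31)| = 1.5 × 0.31 / (1.502 × 12.1) = 0.025572
20 log₁₀(0.025572) = -31.84 dB

-31.8 dB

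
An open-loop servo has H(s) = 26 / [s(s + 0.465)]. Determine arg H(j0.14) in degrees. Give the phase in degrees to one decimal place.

∠(j0.14 + 0.465) = arctan(0.14/0.465) = 16.76°
∠(j0.14) = 90.00°
∠H(j0.14) = − (16.76° + 90.00°) = -106.76°

-106.8°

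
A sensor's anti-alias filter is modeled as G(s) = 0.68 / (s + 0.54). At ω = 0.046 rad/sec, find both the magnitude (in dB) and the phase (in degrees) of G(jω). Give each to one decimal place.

|j0.046 + 0.54| = √(0.046² + 0.54²) = 0.542
|G(j0.046)| = 0.68 / 0.542 = 1.2547
20 log₁₀(1.2547) = 1.97 dB
∠(j0.046 + 0.54) = arctan(0.046/0.54) = 4.87°
∠G(j0.046) = −4.87° = -4.87°

|G| = 2.0 dB, ∠G = -4.9 deg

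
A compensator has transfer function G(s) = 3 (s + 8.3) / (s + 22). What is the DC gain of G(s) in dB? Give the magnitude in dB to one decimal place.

1.1 dB

G(0) = 3 × 8.3 / 22 = 1.1318
20 log₁₀(1.1318) = 1.08 dB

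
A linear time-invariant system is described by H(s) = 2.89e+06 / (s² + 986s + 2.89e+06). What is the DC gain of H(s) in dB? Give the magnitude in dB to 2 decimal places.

0.00 dB

H(0) = 2.89e+06 / 2.89e+06 = 1
20 log₁₀(1) = 0.000 dB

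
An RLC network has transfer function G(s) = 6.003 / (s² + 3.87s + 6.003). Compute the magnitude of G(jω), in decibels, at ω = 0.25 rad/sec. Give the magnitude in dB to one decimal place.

|(j0.25)² + 3.87(j0.25) + 6.003| = |5.9405 + j0.9675| = 6.019
|G(j0.25)| = 6.003 / 6.019 = 0.99738
20 log₁₀(0.99738) = -0.02 dB

-0.0 dB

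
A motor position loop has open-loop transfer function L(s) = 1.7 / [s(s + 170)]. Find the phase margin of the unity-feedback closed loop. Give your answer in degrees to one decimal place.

Gain crossover: |L(jω)| = 1 at ω ≈ 0.01 rad/s.
∠L(j0.01) = −90° − arctan(0.01/170) ≈ -90.00°
PM = 180° + (-90.00°) = 90.00°

90.0°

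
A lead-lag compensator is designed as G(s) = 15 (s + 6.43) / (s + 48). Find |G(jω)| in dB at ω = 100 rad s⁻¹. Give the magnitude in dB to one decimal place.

22.6 dB

|j100 + 6.43| = √(100² + 6.43²) = 100.2
|j100 + 48| = √(100² + 48²) = 110.9
|G(j100)| = 15 × 100.2 / 110.9 = 13.551
20 log₁₀(13.551) = 22.64 dB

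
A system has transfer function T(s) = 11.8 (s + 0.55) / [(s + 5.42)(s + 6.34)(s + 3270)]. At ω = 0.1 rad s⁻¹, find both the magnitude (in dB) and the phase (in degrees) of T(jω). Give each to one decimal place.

|T| = -84.6 dB, ∠T = 8.3°

|j0.1 + 0.55| = √(0.1² + 0.55²) = 0.559
|j0.1 + 5.42| = √(0.1² + 5.42²) = 5.421
|j0.1 + 6.34| = √(0.1² + 6.34²) = 6.341
|j0.1 + 3270| = √(0.1² + 3270²) = 3270
|T(j0.1)| = 11.8 × 0.559 / (5.421 × 6.341 × 3270) = 5.8687e-05
20 log₁₀(5.8687e-05) = -84.63 dB
∠(j0.1 + 0.55) = arctan(0.1/0.55) = 10.30°
∠(j0.1 + 5.42) = arctan(0.1/5.42) = 1.06°
∠(j0.1 + 6.34) = arctan(0.1/6.34) = 0.90°
∠(j0.1 + 3270) = arctan(0.1/3270) = 0.00°
∠T(j0.1) = 10.30° − (1.06° + 0.90° + 0.00°) = 8.34°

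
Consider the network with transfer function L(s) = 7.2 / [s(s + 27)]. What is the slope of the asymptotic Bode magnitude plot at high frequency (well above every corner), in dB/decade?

With 0 zeros and 2 poles, the high-frequency asymptotic slope is 20 × (0 − 2) = -40 dB/decade.

-40 dB/decade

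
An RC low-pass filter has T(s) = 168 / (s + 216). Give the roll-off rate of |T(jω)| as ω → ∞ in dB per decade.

With 0 zeros and 1 pole, the high-frequency asymptotic slope is 20 × (0 − 1) = -20 dB/decade.

-20 dB/decade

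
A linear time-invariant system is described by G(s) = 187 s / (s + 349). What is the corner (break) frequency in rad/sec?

The single real pole at s = −349 gives a corner at ω = 349 rad/sec.

349 rad/sec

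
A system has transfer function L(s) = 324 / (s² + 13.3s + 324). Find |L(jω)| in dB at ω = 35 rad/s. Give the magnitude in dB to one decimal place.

-9.9 dB

|(j35)² + 13.3(j35) + 324| = |-901 + j465.5| = 1014
|L(j35)| = 324 / 1014 = 0.31948
20 log₁₀(0.31948) = -9.91 dB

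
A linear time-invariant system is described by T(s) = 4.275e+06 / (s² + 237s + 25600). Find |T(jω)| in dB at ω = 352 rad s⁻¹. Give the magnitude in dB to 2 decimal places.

30.41 dB

|(j352)² + 237(j352) + 25600| = |-98304 + j83424| = 1.289e+05
|T(j352)| = 4.275e+06 / 1.289e+05 = 33.157
20 log₁₀(33.157) = 30.412 dB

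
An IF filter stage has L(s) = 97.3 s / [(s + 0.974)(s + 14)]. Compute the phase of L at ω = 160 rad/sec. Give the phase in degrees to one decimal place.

-84.7°

∠(j160) = 90.00°
∠(j160 + 0.974) = arctan(160/0.974) = 89.65°
∠(j160 + 14) = arctan(160/14) = 85.00°
∠L(j160) = 90.00° − (89.65° + 85.00°) = -84.65°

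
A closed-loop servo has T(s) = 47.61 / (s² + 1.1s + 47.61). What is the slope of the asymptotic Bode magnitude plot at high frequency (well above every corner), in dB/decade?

With 0 zeros and 2 poles, the high-frequency asymptotic slope is 20 × (0 − 2) = -40 dB/decade.

-40 dB/decade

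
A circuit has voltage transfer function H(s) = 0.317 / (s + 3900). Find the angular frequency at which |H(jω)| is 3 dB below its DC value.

3900 rad/s

For a single-pole low-pass, the −3 dB point is at the pole: ω = 3900 rad/s.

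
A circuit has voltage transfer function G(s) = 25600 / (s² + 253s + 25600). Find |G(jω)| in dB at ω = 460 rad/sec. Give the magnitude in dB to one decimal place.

-18.7 dB

|(j460)² + 253(j460) + 25600| = |-1.86e+05 + j1.1638e+05| = 2.194e+05
|G(j460)| = 25600 / 2.194e+05 = 0.11668
20 log₁₀(0.11668) = -18.66 dB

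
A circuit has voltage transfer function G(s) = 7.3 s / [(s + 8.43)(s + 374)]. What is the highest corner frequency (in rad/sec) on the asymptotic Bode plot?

Break frequencies occur at each pole and zero magnitude: 8.43 rad/sec, 374 rad/sec.
The highest is 374 rad/sec.

374 rad/sec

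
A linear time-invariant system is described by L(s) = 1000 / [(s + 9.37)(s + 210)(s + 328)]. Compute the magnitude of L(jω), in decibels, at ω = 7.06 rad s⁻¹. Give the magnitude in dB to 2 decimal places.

|j7.06 + 9.37| = √(7.06² + 9.37²) = 11.73
|j7.06 + 210| = √(7.06² + 210²) = 210.1
|j7.06 + 328| = √(7.06² + 328²) = 328.1
|L(j7.06)| = 1000 / (11.73 × 210.1 × 328.1) = 0.0012365
20 log₁₀(0.0012365) = -58.156 dB

-58.16 dB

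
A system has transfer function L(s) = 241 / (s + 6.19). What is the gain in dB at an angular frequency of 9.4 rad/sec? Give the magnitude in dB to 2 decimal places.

26.61 dB

|j9.4 + 6.19| = √(9.4² + 6.19²) = 11.26
|L(j9.4)| = 241 / 11.26 = 21.413
20 log₁₀(21.413) = 26.613 dB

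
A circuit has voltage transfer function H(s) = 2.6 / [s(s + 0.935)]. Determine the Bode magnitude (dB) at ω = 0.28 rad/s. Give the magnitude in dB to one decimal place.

19.6 dB

|j0.28 + 0.935| = √(0.28² + 0.935²) = 0.976
|j0.28| = 0.28
|H(j0.28)| = 2.6 / (0.976 × 0.28) = 9.5138
20 log₁₀(9.5138) = 19.57 dB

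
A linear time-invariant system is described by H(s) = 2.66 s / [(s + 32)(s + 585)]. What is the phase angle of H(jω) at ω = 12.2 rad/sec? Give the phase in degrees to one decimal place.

∠(j12.2) = 90.00°
∠(j12.2 + 32) = arctan(12.2/32) = 20.87°
∠(j12.2 + 585) = arctan(12.2/585) = 1.19°
∠H(j12.2) = 90.00° − (20.87° + 1.19°) = 67.94°

67.9°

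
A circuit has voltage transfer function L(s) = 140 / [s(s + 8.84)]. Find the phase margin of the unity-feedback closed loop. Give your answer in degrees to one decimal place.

40.6°

Gain crossover: |L(jω)| = 1 at ω ≈ 10.3 rad/s.
∠L(j10.3) = −90° − arctan(10.3/8.84) ≈ -139.39°
PM = 180° + (-139.39°) = 40.61°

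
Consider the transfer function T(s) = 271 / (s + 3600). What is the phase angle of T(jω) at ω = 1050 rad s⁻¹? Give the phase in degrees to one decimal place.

∠(j1050 + 3600) = arctan(1050/3600) = 16.26°
∠T(j1050) = −16.26° = -16.26°

-16.3°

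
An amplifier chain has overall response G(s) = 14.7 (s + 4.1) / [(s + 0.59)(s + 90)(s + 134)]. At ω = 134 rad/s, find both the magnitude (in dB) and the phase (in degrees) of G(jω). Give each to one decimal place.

|G| = -66.4 dB, ∠G = -102.6°

|j134 + 4.1| = √(134² + 4.1²) = 134.1
|j134 + 0.59| = √(134² + 0.59²) = 134
|j134 + 90| = √(134² + 90²) = 161.4
|j134 + 134| = √(134² + 134²) = 189.5
|G(j134)| = 14.7 × 134.1 / (134 × 161.4 × 189.5) = 0.00048078
20 log₁₀(0.00048078) = -66.36 dB
∠(j134 + 4.1) = arctan(134/4.1) = 88.25°
∠(j134 + 0.59) = arctan(134/0.59) = 89.75°
∠(j134 + 90) = arctan(134/90) = 56.11°
∠(j134 + 134) = arctan(134/134) = 45.00°
∠G(j134) = 88.25° − (89.75° + 56.11° + 45.00°) = -102.61°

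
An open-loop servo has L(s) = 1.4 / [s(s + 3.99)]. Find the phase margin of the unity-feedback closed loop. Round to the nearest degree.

85°

Gain crossover: |L(jω)| = 1 at ω ≈ 0.35 rad/sec.
∠L(j0.35) = −90° − arctan(0.35/3.99) ≈ -95.01°
PM = 180° + (-95.01°) = 84.99°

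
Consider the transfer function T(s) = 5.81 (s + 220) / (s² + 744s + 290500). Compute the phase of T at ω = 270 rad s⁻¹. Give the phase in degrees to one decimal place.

8.1°

∠(j270 + 220) = arctan(270/220) = 50.83°
∠[(j270)² + 744(j270) + 290500] = ∠[2.176e+05 + j2.0088e+05] = 42.71°
∠T(j270) = 50.83° − 42.71° = 8.11°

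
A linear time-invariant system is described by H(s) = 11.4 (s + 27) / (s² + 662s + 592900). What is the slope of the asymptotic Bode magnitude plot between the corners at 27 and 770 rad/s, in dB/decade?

In this band the factors already past their corner are: zero at 27; net slope = 20 dB/decade.

20 dB/decade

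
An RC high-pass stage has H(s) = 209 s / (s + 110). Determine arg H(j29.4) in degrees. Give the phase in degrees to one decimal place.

∠(j29.4) = 90.00°
∠(j29.4 + 110) = arctan(29.4/110) = 14.96°
∠H(j29.4) = 90.00° − 14.96° = 75.04°

75.0°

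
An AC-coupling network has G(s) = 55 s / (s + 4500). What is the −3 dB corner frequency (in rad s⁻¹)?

For a single-pole high-pass, the −3 dB point is at the pole: ω = 4500 rad s⁻¹.

4500 rad s⁻¹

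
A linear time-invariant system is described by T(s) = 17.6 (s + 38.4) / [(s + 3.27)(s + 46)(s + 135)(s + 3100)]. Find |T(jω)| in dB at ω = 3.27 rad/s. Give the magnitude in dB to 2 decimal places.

|j3.27 + 38.4| = √(3.27² + 38.4²) = 38.54
|j3.27 + 3.27| = √(3.27² + 3.27²) = 4.624
|j3.27 + 46| = √(3.27² + 46²) = 46.12
|j3.27 + 135| = √(3.27² + 135²) = 135
|j3.27 + 3100| = √(3.27² + 3100²) = 3100
|T(j3.27)| = 17.6 × 38.54 / (4.624 × 46.12 × 135 × 3100) = 7.5976e-06
20 log₁₀(7.5976e-06) = -102.387 dB

-102.39 dB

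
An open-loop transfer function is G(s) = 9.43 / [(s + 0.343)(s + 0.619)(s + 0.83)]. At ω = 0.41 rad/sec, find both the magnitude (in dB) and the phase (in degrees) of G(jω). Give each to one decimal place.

|j0.41 + 0.343| = √(0.41² + 0.343²) = 0.5346
|j0.41 + 0.619| = √(0.41² + 0.619²) = 0.7425
|j0.41 + 0.83| = √(0.41² + 0.83²) = 0.9257
|G(j0.41)| = 9.43 / (0.5346 × 0.7425 × 0.9257) = 25.666
20 log₁₀(25.666) = 28.19 dB
∠(j0.41 + 0.343) = arctan(0.41/0.343) = 50.08°
∠(j0.41 + 0.619) = arctan(0.41/0.619) = 33.52°
∠(j0.41 + 0.83) = arctan(0.41/0.83) = 26.29°
∠G(j0.41) = − (50.08° + 33.52° + 26.29°) = -109.89°

|G| = 28.2 dB, ∠G = -109.9°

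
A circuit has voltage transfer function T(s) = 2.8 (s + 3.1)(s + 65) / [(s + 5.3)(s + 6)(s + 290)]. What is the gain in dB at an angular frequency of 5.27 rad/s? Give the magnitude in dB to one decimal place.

|j5.27 + 3.1| = √(5.27² + 3.1²) = 6.114
|j5.27 + 65| = √(5.27² + 65²) = 65.21
|j5.27 + 5.3| = √(5.27² + 5.3²) = 7.474
|j5.27 + 6| = √(5.27² + 6²) = 7.986
|j5.27 + 290| = √(5.27² + 290²) = 290
|T(j5.27)| = 2.8 × 6.114 × 65.21 / (7.474 × 7.986 × 290) = 0.064488
20 log₁₀(0.064488) = -23.81 dB

-23.8 dB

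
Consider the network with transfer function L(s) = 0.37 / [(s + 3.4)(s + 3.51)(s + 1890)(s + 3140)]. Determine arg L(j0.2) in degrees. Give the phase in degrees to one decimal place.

-6.6°

∠(j0.2 + 3.4) = arctan(0.2/3.4) = 3.37°
∠(j0.2 + 3.51) = arctan(0.2/3.51) = 3.26°
∠(j0.2 + 1890) = arctan(0.2/1890) = 0.01°
∠(j0.2 + 3140) = arctan(0.2/3140) = 0.00°
∠L(j0.2) = − (3.37° + 3.26° + 0.01° + 0.00°) = -6.64°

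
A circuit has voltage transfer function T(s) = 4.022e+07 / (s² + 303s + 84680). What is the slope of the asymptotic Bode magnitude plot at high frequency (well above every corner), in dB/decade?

With 0 zeros and 2 poles, the high-frequency asymptotic slope is 20 × (0 − 2) = -40 dB/decade.

-40 dB/decade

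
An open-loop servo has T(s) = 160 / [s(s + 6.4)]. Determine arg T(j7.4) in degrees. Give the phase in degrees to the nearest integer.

∠(j7.4 + 6.4) = arctan(7.4/6.4) = 49.14°
∠(j7.4) = 90.00°
∠T(j7.4) = − (49.14° + 90.00°) = -139.14°

-139°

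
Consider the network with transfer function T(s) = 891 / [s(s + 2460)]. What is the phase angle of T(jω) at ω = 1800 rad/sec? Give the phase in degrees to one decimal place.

∠(j1800 + 2460) = arctan(1800/2460) = 36.19°
∠(j1800) = 90.00°
∠T(j1800) = − (36.19° + 90.00°) = -126.19°

-126.2 deg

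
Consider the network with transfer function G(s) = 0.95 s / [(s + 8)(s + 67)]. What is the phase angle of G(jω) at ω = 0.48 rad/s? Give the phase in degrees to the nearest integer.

∠(j0.48) = 90.00°
∠(j0.48 + 8) = arctan(0.48/8) = 3.43°
∠(j0.48 + 67) = arctan(0.48/67) = 0.41°
∠G(j0.48) = 90.00° − (3.43° + 0.41°) = 86.16°

86 deg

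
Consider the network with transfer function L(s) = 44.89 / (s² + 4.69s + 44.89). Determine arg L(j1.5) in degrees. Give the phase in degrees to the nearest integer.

-9°

∠[(j1.5)² + 4.69(j1.5) + 44.89] = ∠[42.64 + j7.035] = 9.37°
∠L(j1.5) = −9.37° = -9.37°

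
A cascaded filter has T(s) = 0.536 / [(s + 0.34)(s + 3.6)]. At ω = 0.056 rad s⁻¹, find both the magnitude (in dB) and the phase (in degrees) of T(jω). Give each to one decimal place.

|T| = -7.3 dB, ∠T = -10.2°

|j0.056 + 0.34| = √(0.056² + 0.34²) = 0.3446
|j0.056 + 3.6| = √(0.056² + 3.6²) = 3.6
|T(j0.056)| = 0.536 / (0.3446 × 3.6) = 0.43203
20 log₁₀(0.43203) = -7.29 dB
∠(j0.056 + 0.34) = arctan(0.056/0.34) = 9.35°
∠(j0.056 + 3.6) = arctan(0.056/3.6) = 0.89°
∠T(j0.056) = − (9.35° + 0.89°) = -10.24°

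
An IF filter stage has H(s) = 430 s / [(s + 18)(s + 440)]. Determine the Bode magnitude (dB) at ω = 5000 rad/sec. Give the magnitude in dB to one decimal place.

-21.3 dB

|j5000| = 5000
|j5000 + 18| = √(5000² + 18²) = 5000
|j5000 + 440| = √(5000² + 440²) = 5019
|H(j5000)| = 430 × 5000 / (5000 × 5019) = 0.085668
20 log₁₀(0.085668) = -21.34 dB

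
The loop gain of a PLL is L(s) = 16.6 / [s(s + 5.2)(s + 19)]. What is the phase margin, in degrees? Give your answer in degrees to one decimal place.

87.6 deg

Gain crossover: |L(jω)| = 1 at ω ≈ 0.168 rad/s.
∠L(j0.168) = −90° − arctan(0.168/5.2) − arctan(0.168/19) ≈ -92.36°
PM = 180° + (-92.36°) = 87.64°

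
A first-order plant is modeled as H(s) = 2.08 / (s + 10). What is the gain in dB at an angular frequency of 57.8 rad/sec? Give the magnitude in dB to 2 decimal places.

|j57.8 + 10| = √(57.8² + 10²) = 58.66
|H(j57.8)| = 2.08 / 58.66 = 0.035459
20 log₁₀(0.035459) = -29.005 dB

-29.01 dB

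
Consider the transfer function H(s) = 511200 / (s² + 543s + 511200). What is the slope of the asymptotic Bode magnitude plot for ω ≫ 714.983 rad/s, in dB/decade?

-40 dB/decade

With 0 zeros and 2 poles, the high-frequency asymptotic slope is 20 × (0 − 2) = -40 dB/decade.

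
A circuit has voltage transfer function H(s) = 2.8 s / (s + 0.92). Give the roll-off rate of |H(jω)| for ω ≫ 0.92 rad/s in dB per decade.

With 1 zero and 1 pole, the high-frequency asymptotic slope is 20 × (1 − 1) = 0 dB/decade.

0 dB/decade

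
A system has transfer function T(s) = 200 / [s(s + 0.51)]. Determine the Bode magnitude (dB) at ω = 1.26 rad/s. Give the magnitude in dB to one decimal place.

41.3 dB

|j1.26 + 0.51| = √(1.26² + 0.51²) = 1.359
|j1.26| = 1.26
|T(j1.26)| = 200 / (1.359 × 1.26) = 116.77
20 log₁₀(116.77) = 41.35 dB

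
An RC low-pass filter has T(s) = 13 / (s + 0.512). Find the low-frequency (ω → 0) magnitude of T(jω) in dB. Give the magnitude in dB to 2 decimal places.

28.09 dB

T(0) = 13 / 0.512 = 25.391
20 log₁₀(25.391) = 28.093 dB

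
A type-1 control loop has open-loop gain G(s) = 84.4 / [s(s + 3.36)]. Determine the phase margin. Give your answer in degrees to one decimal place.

20.7°

Gain crossover: |G(jω)| = 1 at ω ≈ 8.89 rad s⁻¹.
∠G(j8.89) = −90° − arctan(8.89/3.36) ≈ -159.29°
PM = 180° + (-159.29°) = 20.71°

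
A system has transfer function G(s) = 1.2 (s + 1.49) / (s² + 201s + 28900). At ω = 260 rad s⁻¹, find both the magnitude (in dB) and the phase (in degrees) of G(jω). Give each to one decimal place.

|j260 + 1.49| = √(260² + 1.49²) = 260
|(j260)² + 201(j260) + 28900| = |-38700 + j52260| = 6.503e+04
|G(j260)| = 1.2 × 260 / 6.503e+04 = 0.0047979
20 log₁₀(0.0047979) = -46.38 dB
∠(j260 + 1.49) = arctan(260/1.49) = 89.67°
∠[(j260)² + 201(j260) + 28900] = ∠[-38700 + j52260] = 126.52°
∠G(j260) = 89.67° − 126.52° = -36.85°

|G| = -46.4 dB, ∠G = -36.8°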